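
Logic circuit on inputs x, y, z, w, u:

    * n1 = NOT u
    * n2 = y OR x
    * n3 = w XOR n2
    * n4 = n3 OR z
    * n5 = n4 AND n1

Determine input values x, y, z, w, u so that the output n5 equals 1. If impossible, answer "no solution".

n5 = n4 AND n1 must be 1, so both n4 = 1 and n1 = 1.
Check with x=0, y=1, z=1, w=1, u=0:
n1 = NOT u = NOT 0 = 1
n2 = y OR x = 1 OR 0 = 1
n3 = w XOR n2 = 1 XOR 1 = 0
n4 = n3 OR z = 0 OR 1 = 1
n5 = n4 AND n1 = 1 AND 1 = 1
So n5 = 1 as required.

x=0, y=1, z=1, w=1, u=0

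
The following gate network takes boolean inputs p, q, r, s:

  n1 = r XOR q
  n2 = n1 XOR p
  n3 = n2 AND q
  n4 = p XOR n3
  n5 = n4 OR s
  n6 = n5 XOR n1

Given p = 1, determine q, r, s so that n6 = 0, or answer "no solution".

q=1, r=0, s=0

n6 = n5 XOR n1 must be 0, so n5 and n1 are equal.
Check with p = 1 and q=1, r=0, s=0:
n1 = r XOR q = 0 XOR 1 = 1
n2 = n1 XOR p = 1 XOR 1 = 0
n3 = n2 AND q = 0 AND 1 = 0
n4 = p XOR n3 = 1 XOR 0 = 1
n5 = n4 OR s = 1 OR 0 = 1
n6 = n5 XOR n1 = 1 XOR 1 = 0
So n6 = 0.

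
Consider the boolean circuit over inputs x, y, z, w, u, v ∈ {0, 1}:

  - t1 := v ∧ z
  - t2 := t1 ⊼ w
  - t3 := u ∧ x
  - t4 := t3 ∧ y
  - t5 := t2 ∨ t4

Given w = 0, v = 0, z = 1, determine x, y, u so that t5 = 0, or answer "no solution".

no solution exists

With w = 0, v = 0, z = 1 fixed, none of the 8 settings of x, y, u give t5 = 0.
For example, with x=1, y=0, u=1:
t1 = v ∧ z = 0 ∧ 1 = 0
t2 = t1 ⊼ w = 0 ⊼ 0 = 1
t3 = u ∧ x = 1 ∧ 1 = 1
t4 = t3 ∧ y = 1 ∧ 0 = 0
t5 = t2 ∨ t4 = 1 ∨ 0 = 1
giving t5 = 1 ≠ 0.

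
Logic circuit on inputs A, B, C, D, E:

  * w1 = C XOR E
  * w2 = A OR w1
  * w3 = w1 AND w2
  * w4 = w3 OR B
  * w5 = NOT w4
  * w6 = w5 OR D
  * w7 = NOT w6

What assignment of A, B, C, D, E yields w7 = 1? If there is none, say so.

Check with A=0, B=1, C=0, D=0, E=1:
w1 = C XOR E = 0 XOR 1 = 1
w2 = A OR w1 = 0 OR 1 = 1
w3 = w1 AND w2 = 1 AND 1 = 1
w4 = w3 OR B = 1 OR 1 = 1
w5 = NOT w4 = NOT 1 = 0
w6 = w5 OR D = 0 OR 0 = 0
w7 = NOT w6 = NOT 0 = 1
So w7 = 1 as required.

A=0, B=1, C=0, D=0, E=1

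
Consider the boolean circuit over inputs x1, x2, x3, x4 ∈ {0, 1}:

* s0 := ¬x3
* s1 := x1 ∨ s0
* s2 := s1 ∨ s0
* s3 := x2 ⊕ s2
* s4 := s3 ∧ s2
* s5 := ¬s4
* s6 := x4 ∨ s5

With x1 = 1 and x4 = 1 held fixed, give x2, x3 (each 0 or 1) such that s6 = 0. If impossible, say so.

no solution exists

With x1 = 1 and x4 = 1 fixed, none of the 4 settings of x2, x3 give s6 = 0.
For example, with x2=1, x3=1:
s0 = ¬x3 = ¬1 = 0
s1 = x1 ∨ s0 = 1 ∨ 0 = 1
s2 = s1 ∨ s0 = 1 ∨ 0 = 1
s3 = x2 ⊕ s2 = 1 ⊕ 1 = 0
s4 = s3 ∧ s2 = 0 ∧ 1 = 0
s5 = ¬s4 = ¬0 = 1
s6 = x4 ∨ s5 = 1 ∨ 1 = 1
giving s6 = 1 ≠ 0.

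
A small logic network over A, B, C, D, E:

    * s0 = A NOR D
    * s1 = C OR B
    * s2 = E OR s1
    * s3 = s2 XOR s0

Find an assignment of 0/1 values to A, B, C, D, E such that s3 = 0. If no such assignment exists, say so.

A=0, B=1, C=1, D=0, E=0

s3 = s2 XOR s0 must be 0, so s2 and s0 are equal.
Check with A=0, B=1, C=1, D=0, E=0:
s0 = A NOR D = 0 NOR 0 = 1
s1 = C OR B = 1 OR 1 = 1
s2 = E OR s1 = 0 OR 1 = 1
s3 = s2 XOR s0 = 1 XOR 1 = 0
So s3 = 0 as required.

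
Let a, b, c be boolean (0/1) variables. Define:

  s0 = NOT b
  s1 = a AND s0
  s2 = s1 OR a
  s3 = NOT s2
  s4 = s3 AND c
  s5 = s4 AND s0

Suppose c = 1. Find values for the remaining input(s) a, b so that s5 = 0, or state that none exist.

s5 = s4 AND s0 must be 0, so at least one of s4, s0 is 0.
Check with c = 1 and a=1, b=1:
s0 = NOT b = NOT 1 = 0
s1 = a AND s0 = 1 AND 0 = 0
s2 = s1 OR a = 0 OR 1 = 1
s3 = NOT s2 = NOT 1 = 0
s4 = s3 AND c = 0 AND 1 = 0
s5 = s4 AND s0 = 0 AND 0 = 0
So s5 = 0.

a=1, b=1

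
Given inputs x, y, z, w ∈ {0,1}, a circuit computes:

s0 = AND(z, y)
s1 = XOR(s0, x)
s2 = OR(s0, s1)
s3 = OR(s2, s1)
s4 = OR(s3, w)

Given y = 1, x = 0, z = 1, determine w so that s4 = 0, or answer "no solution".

no solution exists

With y = 1, x = 0, z = 1 fixed, none of the 2 settings of w give s4 = 0.
For example, with w=1:
s0 = AND(z, y) = AND(1, 1) = 1
s1 = XOR(s0, x) = XOR(1, 0) = 1
s2 = OR(s0, s1) = OR(1, 1) = 1
s3 = OR(s2, s1) = OR(1, 1) = 1
s4 = OR(s3, w) = OR(1, 1) = 1
giving s4 = 1 ≠ 0.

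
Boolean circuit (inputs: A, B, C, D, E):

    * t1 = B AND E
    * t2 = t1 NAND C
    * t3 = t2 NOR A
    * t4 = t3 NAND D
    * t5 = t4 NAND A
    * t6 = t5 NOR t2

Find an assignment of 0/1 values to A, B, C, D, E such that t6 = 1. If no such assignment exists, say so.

A=1, B=1, C=1, D=1, E=1

Check with A=1, B=1, C=1, D=1, E=1:
t1 = B AND E = 1 AND 1 = 1
t2 = t1 NAND C = 1 NAND 1 = 0
t3 = t2 NOR A = 0 NOR 1 = 0
t4 = t3 NAND D = 0 NAND 1 = 1
t5 = t4 NAND A = 1 NAND 1 = 0
t6 = t5 NOR t2 = 0 NOR 0 = 1
So t6 = 1 as required.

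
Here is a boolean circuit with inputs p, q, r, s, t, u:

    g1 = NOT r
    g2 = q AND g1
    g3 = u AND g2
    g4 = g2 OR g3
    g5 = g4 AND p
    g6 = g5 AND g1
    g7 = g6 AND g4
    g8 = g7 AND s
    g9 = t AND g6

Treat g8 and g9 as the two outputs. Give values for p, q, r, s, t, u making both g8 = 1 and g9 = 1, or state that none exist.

Check with p=1, q=1, r=0, s=1, t=1, u=1:
g1 = NOT r = NOT 0 = 1
g2 = q AND g1 = 1 AND 1 = 1
g3 = u AND g2 = 1 AND 1 = 1
g4 = g2 OR g3 = 1 OR 1 = 1
g5 = g4 AND p = 1 AND 1 = 1
g6 = g5 AND g1 = 1 AND 1 = 1
g7 = g6 AND g4 = 1 AND 1 = 1
g8 = g7 AND s = 1 AND 1 = 1
g9 = t AND g6 = 1 AND 1 = 1
So g8 = 1 and g9 = 1.

p=1, q=1, r=0, s=1, t=1, u=1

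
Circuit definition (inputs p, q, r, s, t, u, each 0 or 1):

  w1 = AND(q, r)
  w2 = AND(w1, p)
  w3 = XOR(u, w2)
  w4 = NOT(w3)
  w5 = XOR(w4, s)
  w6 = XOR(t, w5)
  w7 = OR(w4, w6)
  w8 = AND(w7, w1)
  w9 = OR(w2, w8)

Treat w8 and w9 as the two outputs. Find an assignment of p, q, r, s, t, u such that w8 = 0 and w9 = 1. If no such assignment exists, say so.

p=1, q=1, r=1, s=1, t=1, u=0

Check with p=1, q=1, r=1, s=1, t=1, u=0:
w1 = AND(q, r) = AND(1, 1) = 1
w2 = AND(w1, p) = AND(1, 1) = 1
w3 = XOR(u, w2) = XOR(0, 1) = 1
w4 = NOT(w3) = NOT 1 = 0
w5 = XOR(w4, s) = XOR(0, 1) = 1
w6 = XOR(t, w5) = XOR(1, 1) = 0
w7 = OR(w4, w6) = OR(0, 0) = 0
w8 = AND(w7, w1) = AND(0, 1) = 0
w9 = OR(w2, w8) = OR(1, 0) = 1
So w8 = 0 and w9 = 1.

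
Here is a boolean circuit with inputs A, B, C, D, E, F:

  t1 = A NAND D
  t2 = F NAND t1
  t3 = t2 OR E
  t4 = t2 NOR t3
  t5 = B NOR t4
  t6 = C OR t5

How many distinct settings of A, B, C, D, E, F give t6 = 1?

t6 = C OR t5 must be 1, so at least one of C, t5 is 1.
Enumerating the 64 input combinations, 45 give t6 = 1 and 19 give t6 = 0.

45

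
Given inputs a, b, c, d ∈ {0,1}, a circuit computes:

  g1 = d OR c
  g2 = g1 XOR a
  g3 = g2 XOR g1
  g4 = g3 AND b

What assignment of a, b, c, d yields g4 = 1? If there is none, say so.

Check with a=1, b=1, c=1, d=1:
g1 = d OR c = 1 OR 1 = 1
g2 = g1 XOR a = 1 XOR 1 = 0
g3 = g2 XOR g1 = 0 XOR 1 = 1
g4 = g3 AND b = 1 AND 1 = 1
So g4 = 1 as required.

a=1, b=1, c=1, d=1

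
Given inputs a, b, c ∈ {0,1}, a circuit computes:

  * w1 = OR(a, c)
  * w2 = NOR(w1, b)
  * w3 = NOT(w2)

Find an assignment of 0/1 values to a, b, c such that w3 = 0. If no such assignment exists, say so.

w3 = NOT(w2) must be 0, so w2 = 1.
Check with a=0, b=0, c=0:
w1 = OR(a, c) = OR(0, 0) = 0
w2 = NOR(w1, b) = NOR(0, 0) = 1
w3 = NOT(w2) = NOT 1 = 0
So w3 = 0 as required.

a=0, b=0, c=0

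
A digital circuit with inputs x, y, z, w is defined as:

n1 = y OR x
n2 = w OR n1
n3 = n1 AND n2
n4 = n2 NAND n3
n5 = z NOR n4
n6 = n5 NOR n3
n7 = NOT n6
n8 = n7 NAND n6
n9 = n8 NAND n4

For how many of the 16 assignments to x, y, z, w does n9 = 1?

n9 = n8 NAND n4 must be 1, so at least one of n8, n4 is 0.
Enumerating the 16 input combinations, 12 give n9 = 1 and 4 give n9 = 0.

12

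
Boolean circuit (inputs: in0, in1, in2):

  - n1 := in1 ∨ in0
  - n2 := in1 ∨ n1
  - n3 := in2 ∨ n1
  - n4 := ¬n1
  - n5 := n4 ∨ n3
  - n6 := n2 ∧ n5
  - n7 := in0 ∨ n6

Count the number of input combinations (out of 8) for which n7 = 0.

2

n7 = in0 ∨ n6 must be 0, so both in0 = 0 and n6 = 0.
n6 = n2 ∧ n5 must be 0, so at least one of n2, n5 is 0.
Satisfying assignments:
  in0=0, in1=0, in2=0
  in0=0, in1=0, in2=1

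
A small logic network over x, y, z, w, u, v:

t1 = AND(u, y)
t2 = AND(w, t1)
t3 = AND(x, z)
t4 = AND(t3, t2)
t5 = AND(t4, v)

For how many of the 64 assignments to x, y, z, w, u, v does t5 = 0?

t5 = AND(t4, v) must be 0, so at least one of t4, v is 0.
Enumerating the 64 input combinations, 63 give t5 = 0 and 1 give t5 = 1.

63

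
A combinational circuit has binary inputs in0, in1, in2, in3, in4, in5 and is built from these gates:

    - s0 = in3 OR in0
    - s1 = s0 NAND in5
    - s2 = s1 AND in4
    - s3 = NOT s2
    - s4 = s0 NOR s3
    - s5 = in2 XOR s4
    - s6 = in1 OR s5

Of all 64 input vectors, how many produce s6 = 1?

48

s6 = in1 OR s5 must be 1, so at least one of in1, s5 is 1.
Enumerating the 64 input combinations, 48 give s6 = 1 and 16 give s6 = 0.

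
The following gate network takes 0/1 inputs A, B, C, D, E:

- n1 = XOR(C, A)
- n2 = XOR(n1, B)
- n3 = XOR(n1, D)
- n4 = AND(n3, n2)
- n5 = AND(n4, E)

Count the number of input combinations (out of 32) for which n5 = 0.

n5 = AND(n4, E) must be 0, so at least one of n4, E is 0.
Enumerating the 32 input combinations, 28 give n5 = 0 and 4 give n5 = 1.

28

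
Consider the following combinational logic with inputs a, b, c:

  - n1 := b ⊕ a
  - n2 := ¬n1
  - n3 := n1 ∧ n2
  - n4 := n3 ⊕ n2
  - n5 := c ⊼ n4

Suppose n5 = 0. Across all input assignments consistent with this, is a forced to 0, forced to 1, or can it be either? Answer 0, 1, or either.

either

Both values of a occur among assignments with n5 = 0:
  a=0: a=0, b=0, c=1
  a=1: a=1, b=1, c=1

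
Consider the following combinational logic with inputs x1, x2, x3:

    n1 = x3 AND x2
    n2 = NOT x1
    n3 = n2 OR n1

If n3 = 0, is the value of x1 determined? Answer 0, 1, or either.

n3 = n2 OR n1 must be 0, so both n2 = 0 and n1 = 0.
Every assignment with n3 = 0 has x1 = 1; there are 3 such assignment(s).
  x1=1, x2=0, x3=0
  x1=1, x2=0, x3=1
  x1=1, x2=1, x3=0

1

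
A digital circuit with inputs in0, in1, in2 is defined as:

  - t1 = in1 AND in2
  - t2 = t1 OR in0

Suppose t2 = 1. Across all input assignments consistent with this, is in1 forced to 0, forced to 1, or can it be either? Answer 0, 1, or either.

Both values of in1 occur among assignments with t2 = 1:
  in1=0: in0=1, in1=0, in2=0
  in1=1: in0=0, in1=1, in2=1

either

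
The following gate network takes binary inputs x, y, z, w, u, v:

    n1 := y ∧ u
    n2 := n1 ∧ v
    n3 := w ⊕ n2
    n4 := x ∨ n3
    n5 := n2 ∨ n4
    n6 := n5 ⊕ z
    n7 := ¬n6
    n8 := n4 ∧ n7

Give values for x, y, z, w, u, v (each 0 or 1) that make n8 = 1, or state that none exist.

x=1, y=0, z=1, w=1, u=1, v=0

Check with x=1, y=0, z=1, w=1, u=1, v=0:
n1 = y ∧ u = 0 ∧ 1 = 0
n2 = n1 ∧ v = 0 ∧ 0 = 0
n3 = w ⊕ n2 = 1 ⊕ 0 = 1
n4 = x ∨ n3 = 1 ∨ 1 = 1
n5 = n2 ∨ n4 = 0 ∨ 1 = 1
n6 = n5 ⊕ z = 1 ⊕ 1 = 0
n7 = ¬n6 = ¬0 = 1
n8 = n4 ∧ n7 = 1 ∧ 1 = 1
So n8 = 1 as required.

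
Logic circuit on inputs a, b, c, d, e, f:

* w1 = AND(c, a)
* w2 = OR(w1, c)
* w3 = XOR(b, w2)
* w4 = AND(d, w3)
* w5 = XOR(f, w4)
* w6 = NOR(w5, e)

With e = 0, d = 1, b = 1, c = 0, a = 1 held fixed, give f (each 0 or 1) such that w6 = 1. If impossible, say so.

w6 = NOR(w5, e) must be 1, so both w5 = 0 and e = 0.
Check with e = 0, d = 1, b = 1, c = 0, a = 1 and f=1:
w1 = AND(c, a) = AND(0, 1) = 0
w2 = OR(w1, c) = OR(0, 0) = 0
w3 = XOR(b, w2) = XOR(1, 0) = 1
w4 = AND(d, w3) = AND(1, 1) = 1
w5 = XOR(f, w4) = XOR(1, 1) = 0
w6 = NOR(w5, e) = NOR(0, 0) = 1
So w6 = 1.

f=1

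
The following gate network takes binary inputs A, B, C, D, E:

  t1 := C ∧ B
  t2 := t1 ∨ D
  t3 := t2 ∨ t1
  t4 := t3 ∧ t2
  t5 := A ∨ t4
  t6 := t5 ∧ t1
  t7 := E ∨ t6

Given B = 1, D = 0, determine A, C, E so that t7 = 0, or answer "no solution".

A=1 C=0 E=0

t7 = E ∨ t6 must be 0, so both E = 0 and t6 = 0.
Check with B = 1, D = 0 and A=1, C=0, E=0:
t1 = C ∧ B = 0 ∧ 1 = 0
t2 = t1 ∨ D = 0 ∨ 0 = 0
t3 = t2 ∨ t1 = 0 ∨ 0 = 0
t4 = t3 ∧ t2 = 0 ∧ 0 = 0
t5 = A ∨ t4 = 1 ∨ 0 = 1
t6 = t5 ∧ t1 = 1 ∧ 0 = 0
t7 = E ∨ t6 = 0 ∨ 0 = 0
So t7 = 0.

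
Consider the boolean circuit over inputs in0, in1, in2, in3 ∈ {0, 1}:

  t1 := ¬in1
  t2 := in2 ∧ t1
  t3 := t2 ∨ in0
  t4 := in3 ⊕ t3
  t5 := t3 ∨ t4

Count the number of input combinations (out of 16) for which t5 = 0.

3

t5 = t3 ∨ t4 must be 0, so both t3 = 0 and t4 = 0.
Satisfying assignments:
  in0=0, in1=0, in2=0, in3=0
  in0=0, in1=1, in2=0, in3=0
  in0=0, in1=1, in2=1, in3=0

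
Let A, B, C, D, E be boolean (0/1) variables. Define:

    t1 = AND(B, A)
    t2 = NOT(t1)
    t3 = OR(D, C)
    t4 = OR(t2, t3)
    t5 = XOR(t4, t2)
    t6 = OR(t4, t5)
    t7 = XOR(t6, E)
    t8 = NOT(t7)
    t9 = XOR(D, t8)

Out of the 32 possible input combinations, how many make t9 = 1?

16

t9 = XOR(D, t8) must be 1, so D and t8 differ.
Enumerating the 32 input combinations, 16 give t9 = 1 and 16 give t9 = 0.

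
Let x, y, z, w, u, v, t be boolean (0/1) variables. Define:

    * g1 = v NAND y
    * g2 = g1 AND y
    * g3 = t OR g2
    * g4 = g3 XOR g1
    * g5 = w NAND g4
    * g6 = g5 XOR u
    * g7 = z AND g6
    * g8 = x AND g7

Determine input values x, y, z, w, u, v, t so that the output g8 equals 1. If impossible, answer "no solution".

g8 = x AND g7 must be 1, so both x = 1 and g7 = 1.
g7 = z AND g6 must be 1, so both z = 1 and g6 = 1.
Check with x=1 y=0 z=1 w=0 u=0 v=0 t=1:
g1 = v NAND y = 0 NAND 0 = 1
g2 = g1 AND y = 1 AND 0 = 0
g3 = t OR g2 = 1 OR 0 = 1
g4 = g3 XOR g1 = 1 XOR 1 = 0
g5 = w NAND g4 = 0 NAND 0 = 1
g6 = g5 XOR u = 1 XOR 0 = 1
g7 = z AND g6 = 1 AND 1 = 1
g8 = x AND g7 = 1 AND 1 = 1
So g8 = 1 as required.

x=1 y=0 z=1 w=0 u=0 v=0 t=1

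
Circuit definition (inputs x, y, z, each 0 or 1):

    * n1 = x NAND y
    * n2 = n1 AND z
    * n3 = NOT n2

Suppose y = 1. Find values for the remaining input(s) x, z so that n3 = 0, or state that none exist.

n3 = NOT n2 must be 0, so n2 = 1.
n2 = n1 AND z must be 1, so both n1 = 1 and z = 1.
Check with y = 1 and x=0, z=1:
n1 = x NAND y = 0 NAND 1 = 1
n2 = n1 AND z = 1 AND 1 = 1
n3 = NOT n2 = NOT 1 = 0
So n3 = 0.

x=0, z=1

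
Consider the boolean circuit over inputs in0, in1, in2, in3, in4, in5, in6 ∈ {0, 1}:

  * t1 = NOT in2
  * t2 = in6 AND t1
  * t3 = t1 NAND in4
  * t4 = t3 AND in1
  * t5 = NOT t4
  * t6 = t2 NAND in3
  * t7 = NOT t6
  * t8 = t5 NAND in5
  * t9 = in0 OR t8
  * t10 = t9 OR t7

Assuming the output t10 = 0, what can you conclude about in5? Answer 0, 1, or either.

t10 = t9 OR t7 must be 0, so both t9 = 0 and t7 = 0.
t9 = in0 OR t8 must be 0, so both in0 = 0 and t8 = 0.
Every assignment with t10 = 0 has in5 = 1; there are 17 such assignment(s).

1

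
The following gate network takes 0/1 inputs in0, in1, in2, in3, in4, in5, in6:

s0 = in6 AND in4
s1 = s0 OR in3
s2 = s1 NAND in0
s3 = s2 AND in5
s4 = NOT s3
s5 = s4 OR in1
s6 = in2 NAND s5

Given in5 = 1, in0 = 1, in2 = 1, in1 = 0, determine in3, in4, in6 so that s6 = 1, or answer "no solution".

s6 = in2 NAND s5 must be 1, so at least one of in2, s5 is 0.
Check with in5 = 1, in0 = 1, in2 = 1, in1 = 0 and in3=0, in4=0, in6=0:
s0 = in6 AND in4 = 0 AND 0 = 0
s1 = s0 OR in3 = 0 OR 0 = 0
s2 = s1 NAND in0 = 0 NAND 1 = 1
s3 = s2 AND in5 = 1 AND 1 = 1
s4 = NOT s3 = NOT 1 = 0
s5 = s4 OR in1 = 0 OR 0 = 0
s6 = in2 NAND s5 = 1 NAND 0 = 1
So s6 = 1.

in3=0 in4=0 in6=0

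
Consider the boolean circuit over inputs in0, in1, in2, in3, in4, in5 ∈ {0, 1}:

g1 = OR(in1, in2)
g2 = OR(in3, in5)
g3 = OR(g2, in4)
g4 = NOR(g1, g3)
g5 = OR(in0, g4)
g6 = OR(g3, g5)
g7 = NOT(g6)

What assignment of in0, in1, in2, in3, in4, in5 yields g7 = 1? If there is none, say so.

in0=0, in1=1, in2=1, in3=0, in4=0, in5=0

g7 = NOT(g6) must be 1, so g6 = 0.
g6 = OR(g3, g5) must be 0, so both g3 = 0 and g5 = 0.
Check with in0=0, in1=1, in2=1, in3=0, in4=0, in5=0:
g1 = OR(in1, in2) = OR(1, 1) = 1
g2 = OR(in3, in5) = OR(0, 0) = 0
g3 = OR(g2, in4) = OR(0, 0) = 0
g4 = NOR(g1, g3) = NOR(1, 0) = 0
g5 = OR(in0, g4) = OR(0, 0) = 0
g6 = OR(g3, g5) = OR(0, 0) = 0
g7 = NOT(g6) = NOT 0 = 1
So g7 = 1 as required.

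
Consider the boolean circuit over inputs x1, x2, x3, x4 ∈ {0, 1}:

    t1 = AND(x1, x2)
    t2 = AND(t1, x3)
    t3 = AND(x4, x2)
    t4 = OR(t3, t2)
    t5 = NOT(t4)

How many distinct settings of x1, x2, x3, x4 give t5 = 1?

11

t5 = NOT(t4) must be 1, so t4 = 0.
Enumerating the 16 input combinations, 11 give t5 = 1 and 5 give t5 = 0.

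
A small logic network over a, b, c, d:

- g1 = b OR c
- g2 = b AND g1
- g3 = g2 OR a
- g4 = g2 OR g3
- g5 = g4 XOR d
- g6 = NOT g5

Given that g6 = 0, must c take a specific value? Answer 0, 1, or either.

either

Both values of c occur among assignments with g6 = 0:
  c=0: a=0, b=0, c=0, d=1
  c=1: a=0, b=0, c=1, d=1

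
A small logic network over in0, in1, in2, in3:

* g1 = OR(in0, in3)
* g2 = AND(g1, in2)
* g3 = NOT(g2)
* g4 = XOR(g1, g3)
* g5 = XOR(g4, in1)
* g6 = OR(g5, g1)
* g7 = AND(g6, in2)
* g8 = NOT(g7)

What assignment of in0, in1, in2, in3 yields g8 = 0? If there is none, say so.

in0=0, in1=1, in2=1, in3=1

Check with in0=0, in1=1, in2=1, in3=1:
g1 = OR(in0, in3) = OR(0, 1) = 1
g2 = AND(g1, in2) = AND(1, 1) = 1
g3 = NOT(g2) = NOT 1 = 0
g4 = XOR(g1, g3) = XOR(1, 0) = 1
g5 = XOR(g4, in1) = XOR(1, 1) = 0
g6 = OR(g5, g1) = OR(0, 1) = 1
g7 = AND(g6, in2) = AND(1, 1) = 1
g8 = NOT(g7) = NOT 1 = 0
So g8 = 0 as required.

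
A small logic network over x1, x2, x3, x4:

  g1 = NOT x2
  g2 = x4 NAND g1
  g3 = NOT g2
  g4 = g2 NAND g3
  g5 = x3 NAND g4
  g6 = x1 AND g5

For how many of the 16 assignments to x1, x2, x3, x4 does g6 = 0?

12

g6 = x1 AND g5 must be 0, so at least one of x1, g5 is 0.
Enumerating the 16 input combinations, 12 give g6 = 0 and 4 give g6 = 1.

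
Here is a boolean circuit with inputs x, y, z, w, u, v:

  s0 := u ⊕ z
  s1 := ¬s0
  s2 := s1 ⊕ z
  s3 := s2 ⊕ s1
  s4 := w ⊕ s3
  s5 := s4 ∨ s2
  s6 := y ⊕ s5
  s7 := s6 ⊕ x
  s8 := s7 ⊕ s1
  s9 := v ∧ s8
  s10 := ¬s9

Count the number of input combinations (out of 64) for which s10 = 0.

s10 = ¬s9 must be 0, so s9 = 1.
s9 = v ∧ s8 must be 1, so both v = 1 and s8 = 1.
s8 = s7 ⊕ s1 must be 1, so s7 and s1 differ.
Enumerating the 64 input combinations, 16 give s10 = 0 and 48 give s10 = 1.

16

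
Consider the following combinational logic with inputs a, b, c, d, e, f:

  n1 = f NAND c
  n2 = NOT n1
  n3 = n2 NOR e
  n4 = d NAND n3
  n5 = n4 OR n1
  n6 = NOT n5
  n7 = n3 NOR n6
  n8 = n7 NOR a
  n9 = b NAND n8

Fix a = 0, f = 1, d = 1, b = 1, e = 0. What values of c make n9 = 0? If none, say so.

n9 = b NAND n8 must be 0, so both b = 1 and n8 = 1.
Check with a = 0, f = 1, d = 1, b = 1, e = 0 and c=0:
n1 = f NAND c = 1 NAND 0 = 1
n2 = NOT n1 = NOT 1 = 0
n3 = n2 NOR e = 0 NOR 0 = 1
n4 = d NAND n3 = 1 NAND 1 = 0
n5 = n4 OR n1 = 0 OR 1 = 1
n6 = NOT n5 = NOT 1 = 0
n7 = n3 NOR n6 = 1 NOR 0 = 0
n8 = n7 NOR a = 0 NOR 0 = 1
n9 = b NAND n8 = 1 NAND 1 = 0
So n9 = 0.

c=0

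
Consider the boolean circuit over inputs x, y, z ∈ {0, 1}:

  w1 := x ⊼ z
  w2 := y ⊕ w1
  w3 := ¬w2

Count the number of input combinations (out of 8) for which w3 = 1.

w3 = ¬w2 must be 1, so w2 = 0.
w2 = y ⊕ w1 must be 0, so y and w1 are equal.
Satisfying assignments:
  x=0, y=1, z=0
  x=0, y=1, z=1
  x=1, y=0, z=1
  x=1, y=1, z=0

4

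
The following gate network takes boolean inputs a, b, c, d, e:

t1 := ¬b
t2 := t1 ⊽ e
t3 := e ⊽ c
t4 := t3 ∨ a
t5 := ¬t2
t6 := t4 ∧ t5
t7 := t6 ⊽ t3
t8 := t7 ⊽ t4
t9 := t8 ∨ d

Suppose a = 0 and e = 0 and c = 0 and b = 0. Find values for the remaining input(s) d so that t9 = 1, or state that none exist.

Check with a = 0 and e = 0 and c = 0 and b = 0 and d=1:
t1 = ¬b = ¬0 = 1
t2 = t1 ⊽ e = 1 ⊽ 0 = 0
t3 = e ⊽ c = 0 ⊽ 0 = 1
t4 = t3 ∨ a = 1 ∨ 0 = 1
t5 = ¬t2 = ¬0 = 1
t6 = t4 ∧ t5 = 1 ∧ 1 = 1
t7 = t6 ⊽ t3 = 1 ⊽ 1 = 0
t8 = t7 ⊽ t4 = 0 ⊽ 1 = 0
t9 = t8 ∨ d = 0 ∨ 1 = 1
So t9 = 1.

d=1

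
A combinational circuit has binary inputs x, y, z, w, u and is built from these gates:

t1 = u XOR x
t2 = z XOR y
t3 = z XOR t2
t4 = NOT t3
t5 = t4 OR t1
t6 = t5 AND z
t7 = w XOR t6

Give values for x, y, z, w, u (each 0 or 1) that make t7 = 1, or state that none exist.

t7 = w XOR t6 must be 1, so w and t6 differ.
Check with x=1, y=0, z=0, w=1, u=0:
t1 = u XOR x = 0 XOR 1 = 1
t2 = z XOR y = 0 XOR 0 = 0
t3 = z XOR t2 = 0 XOR 0 = 0
t4 = NOT t3 = NOT 0 = 1
t5 = t4 OR t1 = 1 OR 1 = 1
t6 = t5 AND z = 1 AND 0 = 0
t7 = w XOR t6 = 1 XOR 0 = 1
So t7 = 1 as required.

x=1, y=0, z=0, w=1, u=0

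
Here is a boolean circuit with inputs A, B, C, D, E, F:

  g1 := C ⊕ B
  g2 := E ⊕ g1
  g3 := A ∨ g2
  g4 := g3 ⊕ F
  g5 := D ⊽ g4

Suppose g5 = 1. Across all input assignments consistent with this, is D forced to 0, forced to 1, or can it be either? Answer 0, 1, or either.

g5 = D ⊽ g4 must be 1, so both D = 0 and g4 = 0.
g4 = g3 ⊕ F must be 0, so g3 and F are equal.
Every assignment with g5 = 1 has D = 0; there are 16 such assignment(s).

0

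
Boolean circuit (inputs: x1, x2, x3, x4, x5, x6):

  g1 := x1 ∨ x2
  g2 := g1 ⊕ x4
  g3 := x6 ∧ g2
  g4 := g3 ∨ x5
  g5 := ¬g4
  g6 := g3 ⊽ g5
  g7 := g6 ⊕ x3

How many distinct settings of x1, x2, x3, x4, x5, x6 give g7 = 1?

32

g7 = g6 ⊕ x3 must be 1, so g6 and x3 differ.
Enumerating the 64 input combinations, 32 give g7 = 1 and 32 give g7 = 0.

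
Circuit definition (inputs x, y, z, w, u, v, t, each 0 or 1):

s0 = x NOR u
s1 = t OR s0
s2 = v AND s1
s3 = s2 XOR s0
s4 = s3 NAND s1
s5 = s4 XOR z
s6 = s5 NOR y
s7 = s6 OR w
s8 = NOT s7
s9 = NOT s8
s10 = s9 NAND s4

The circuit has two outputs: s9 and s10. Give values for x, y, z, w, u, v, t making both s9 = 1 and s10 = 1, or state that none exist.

x=0, y=0, z=0, w=1, u=0, v=0, t=1

Check with x=0, y=0, z=0, w=1, u=0, v=0, t=1:
s0 = x NOR u = 0 NOR 0 = 1
s1 = t OR s0 = 1 OR 1 = 1
s2 = v AND s1 = 0 AND 1 = 0
s3 = s2 XOR s0 = 0 XOR 1 = 1
s4 = s3 NAND s1 = 1 NAND 1 = 0
s5 = s4 XOR z = 0 XOR 0 = 0
s6 = s5 NOR y = 0 NOR 0 = 1
s7 = s6 OR w = 1 OR 1 = 1
s8 = NOT s7 = NOT 1 = 0
s9 = NOT s8 = NOT 0 = 1
s10 = s9 NAND s4 = 1 NAND 0 = 1
So s9 = 1 and s10 = 1.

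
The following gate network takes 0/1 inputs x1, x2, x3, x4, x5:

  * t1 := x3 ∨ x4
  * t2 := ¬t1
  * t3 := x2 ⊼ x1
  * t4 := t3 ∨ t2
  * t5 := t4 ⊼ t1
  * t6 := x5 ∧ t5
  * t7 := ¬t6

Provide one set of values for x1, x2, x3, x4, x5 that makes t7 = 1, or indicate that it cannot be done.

t7 = ¬t6 must be 1, so t6 = 0.
Check with x1=1, x2=0, x3=1, x4=0, x5=0:
t1 = x3 ∨ x4 = 1 ∨ 0 = 1
t2 = ¬t1 = ¬1 = 0
t3 = x2 ⊼ x1 = 0 ⊼ 1 = 1
t4 = t3 ∨ t2 = 1 ∨ 0 = 1
t5 = t4 ⊼ t1 = 1 ⊼ 1 = 0
t6 = x5 ∧ t5 = 0 ∧ 0 = 0
t7 = ¬t6 = ¬0 = 1
So t7 = 1 as required.

x1=1, x2=0, x3=1, x4=0, x5=0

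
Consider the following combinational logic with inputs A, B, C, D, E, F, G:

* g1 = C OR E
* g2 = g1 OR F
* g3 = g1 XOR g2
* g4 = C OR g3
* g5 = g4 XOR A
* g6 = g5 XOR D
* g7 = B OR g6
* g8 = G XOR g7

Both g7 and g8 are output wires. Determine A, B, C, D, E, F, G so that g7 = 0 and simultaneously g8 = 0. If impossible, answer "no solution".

A=1, B=0, C=1, D=0, E=1, F=1, G=0

Check with A=1, B=0, C=1, D=0, E=1, F=1, G=0:
g1 = C OR E = 1 OR 1 = 1
g2 = g1 OR F = 1 OR 1 = 1
g3 = g1 XOR g2 = 1 XOR 1 = 0
g4 = C OR g3 = 1 OR 0 = 1
g5 = g4 XOR A = 1 XOR 1 = 0
g6 = g5 XOR D = 0 XOR 0 = 0
g7 = B OR g6 = 0 OR 0 = 0
g8 = G XOR g7 = 0 XOR 0 = 0
So g7 = 0 and g8 = 0.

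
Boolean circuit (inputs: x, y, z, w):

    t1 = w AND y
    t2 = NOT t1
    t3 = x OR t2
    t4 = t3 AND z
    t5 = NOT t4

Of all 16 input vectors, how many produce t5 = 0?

7

t5 = NOT t4 must be 0, so t4 = 1.
t4 = t3 AND z must be 1, so both t3 = 1 and z = 1.
t3 = x OR t2 must be 1, so at least one of x, t2 is 1.
Enumerating the 16 input combinations, 7 give t5 = 0 and 9 give t5 = 1.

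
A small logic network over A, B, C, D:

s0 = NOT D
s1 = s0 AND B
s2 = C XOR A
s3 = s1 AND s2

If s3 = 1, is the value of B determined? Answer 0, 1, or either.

1

s3 = s1 AND s2 must be 1, so both s1 = 1 and s2 = 1.
Every assignment with s3 = 1 has B = 1; there are 2 such assignment(s).
  A=0, B=1, C=1, D=0
  A=1, B=1, C=0, D=0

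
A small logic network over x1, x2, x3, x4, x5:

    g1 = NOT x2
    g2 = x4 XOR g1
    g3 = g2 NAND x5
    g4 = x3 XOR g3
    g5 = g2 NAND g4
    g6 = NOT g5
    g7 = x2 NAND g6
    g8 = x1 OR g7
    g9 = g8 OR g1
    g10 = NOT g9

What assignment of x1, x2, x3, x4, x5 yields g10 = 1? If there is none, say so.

Check with x1=0, x2=1, x3=1, x4=1, x5=1:
g1 = NOT x2 = NOT 1 = 0
g2 = x4 XOR g1 = 1 XOR 0 = 1
g3 = g2 NAND x5 = 1 NAND 1 = 0
g4 = x3 XOR g3 = 1 XOR 0 = 1
g5 = g2 NAND g4 = 1 NAND 1 = 0
g6 = NOT g5 = NOT 0 = 1
g7 = x2 NAND g6 = 1 NAND 1 = 0
g8 = x1 OR g7 = 0 OR 0 = 0
g9 = g8 OR g1 = 0 OR 0 = 0
g10 = NOT g9 = NOT 0 = 1
So g10 = 1 as required.

x1=0, x2=1, x3=1, x4=1, x5=1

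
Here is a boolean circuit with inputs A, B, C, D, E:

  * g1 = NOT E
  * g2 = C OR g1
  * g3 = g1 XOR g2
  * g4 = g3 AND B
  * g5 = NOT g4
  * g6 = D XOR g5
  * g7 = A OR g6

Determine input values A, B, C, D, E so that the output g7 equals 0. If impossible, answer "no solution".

g7 = A OR g6 must be 0, so both A = 0 and g6 = 0.
Check with A=0, B=1, C=1, D=1, E=0:
g1 = NOT E = NOT 0 = 1
g2 = C OR g1 = 1 OR 1 = 1
g3 = g1 XOR g2 = 1 XOR 1 = 0
g4 = g3 AND B = 0 AND 1 = 0
g5 = NOT g4 = NOT 0 = 1
g6 = D XOR g5 = 1 XOR 1 = 0
g7 = A OR g6 = 0 OR 0 = 0
So g7 = 0 as required.

A=0, B=1, C=1, D=1, E=0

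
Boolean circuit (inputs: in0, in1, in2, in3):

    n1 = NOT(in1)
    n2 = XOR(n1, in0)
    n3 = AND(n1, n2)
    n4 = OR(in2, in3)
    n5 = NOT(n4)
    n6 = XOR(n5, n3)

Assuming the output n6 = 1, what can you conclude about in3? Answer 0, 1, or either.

Both values of in3 occur among assignments with n6 = 1:
  in3=0: in0=0, in1=0, in2=1, in3=0
  in3=1: in0=0, in1=0, in2=0, in3=1

either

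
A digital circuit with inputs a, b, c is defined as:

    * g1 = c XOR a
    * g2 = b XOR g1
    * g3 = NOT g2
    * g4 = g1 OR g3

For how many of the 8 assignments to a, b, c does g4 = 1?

6

g4 = g1 OR g3 must be 1, so at least one of g1, g3 is 1.
Satisfying assignments:
  a=0, b=0, c=0
  a=0, b=0, c=1
  a=0, b=1, c=1
  a=1, b=0, c=0
  a=1, b=0, c=1
  a=1, b=1, c=0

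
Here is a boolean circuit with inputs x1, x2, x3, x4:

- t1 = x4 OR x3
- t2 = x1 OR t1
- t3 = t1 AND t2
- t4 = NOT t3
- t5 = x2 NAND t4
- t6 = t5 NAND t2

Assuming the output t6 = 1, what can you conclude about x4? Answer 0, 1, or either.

t6 = t5 NAND t2 must be 1, so at least one of t5, t2 is 0.
Every assignment with t6 = 1 has x4 = 0; there are 3 such assignment(s).
  x1=0, x2=0, x3=0, x4=0
  x1=0, x2=1, x3=0, x4=0
  x1=1, x2=1, x3=0, x4=0

0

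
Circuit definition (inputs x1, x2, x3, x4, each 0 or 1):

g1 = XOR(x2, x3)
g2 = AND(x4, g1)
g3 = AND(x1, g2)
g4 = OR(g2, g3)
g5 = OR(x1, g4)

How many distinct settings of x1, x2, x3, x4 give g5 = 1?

g5 = OR(x1, g4) must be 1, so at least one of x1, g4 is 1.
Enumerating the 16 input combinations, 10 give g5 = 1 and 6 give g5 = 0.

10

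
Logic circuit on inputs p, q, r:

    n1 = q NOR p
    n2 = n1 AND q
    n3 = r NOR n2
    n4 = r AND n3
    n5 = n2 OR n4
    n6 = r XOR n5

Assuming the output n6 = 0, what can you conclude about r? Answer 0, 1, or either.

n6 = r XOR n5 must be 0, so r and n5 are equal.
Every assignment with n6 = 0 has r = 0; there are 4 such assignment(s).
  p=0, q=0, r=0
  p=0, q=1, r=0
  p=1, q=0, r=0
  p=1, q=1, r=0

0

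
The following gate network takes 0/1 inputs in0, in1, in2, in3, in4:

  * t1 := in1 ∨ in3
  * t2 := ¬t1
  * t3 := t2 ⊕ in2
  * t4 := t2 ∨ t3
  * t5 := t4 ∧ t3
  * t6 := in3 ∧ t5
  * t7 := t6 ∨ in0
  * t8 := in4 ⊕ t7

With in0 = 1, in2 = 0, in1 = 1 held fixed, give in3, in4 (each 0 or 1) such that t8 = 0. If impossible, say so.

in3=1, in4=1

Check with in0 = 1, in2 = 0, in1 = 1 and in3=1, in4=1:
t1 = in1 ∨ in3 = 1 ∨ 1 = 1
t2 = ¬t1 = ¬1 = 0
t3 = t2 ⊕ in2 = 0 ⊕ 0 = 0
t4 = t2 ∨ t3 = 0 ∨ 0 = 0
t5 = t4 ∧ t3 = 0 ∧ 0 = 0
t6 = in3 ∧ t5 = 1 ∧ 0 = 0
t7 = t6 ∨ in0 = 0 ∨ 1 = 1
t8 = in4 ⊕ t7 = 1 ⊕ 1 = 0
So t8 = 0.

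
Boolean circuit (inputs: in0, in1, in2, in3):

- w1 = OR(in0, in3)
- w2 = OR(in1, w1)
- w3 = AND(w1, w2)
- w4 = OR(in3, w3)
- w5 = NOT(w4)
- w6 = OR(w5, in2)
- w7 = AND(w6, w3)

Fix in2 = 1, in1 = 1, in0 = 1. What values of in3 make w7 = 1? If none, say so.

w7 = AND(w6, w3) must be 1, so both w6 = 1 and w3 = 1.
w6 = OR(w5, in2) must be 1, so at least one of w5, in2 is 1.
Check with in2 = 1, in1 = 1, in0 = 1 and in3=0:
w1 = OR(in0, in3) = OR(1, 0) = 1
w2 = OR(in1, w1) = OR(1, 1) = 1
w3 = AND(w1, w2) = AND(1, 1) = 1
w4 = OR(in3, w3) = OR(0, 1) = 1
w5 = NOT(w4) = NOT 1 = 0
w6 = OR(w5, in2) = OR(0, 1) = 1
w7 = AND(w6, w3) = AND(1, 1) = 1
So w7 = 1.

in3=0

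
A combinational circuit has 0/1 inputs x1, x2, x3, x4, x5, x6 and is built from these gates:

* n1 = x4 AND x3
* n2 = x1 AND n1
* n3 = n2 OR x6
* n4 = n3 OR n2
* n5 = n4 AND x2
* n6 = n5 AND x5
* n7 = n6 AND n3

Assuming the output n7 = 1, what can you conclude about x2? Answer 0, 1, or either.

n7 = n6 AND n3 must be 1, so both n6 = 1 and n3 = 1.
n6 = n5 AND x5 must be 1, so both n5 = 1 and x5 = 1.
Every assignment with n7 = 1 has x2 = 1; there are 9 such assignment(s).

1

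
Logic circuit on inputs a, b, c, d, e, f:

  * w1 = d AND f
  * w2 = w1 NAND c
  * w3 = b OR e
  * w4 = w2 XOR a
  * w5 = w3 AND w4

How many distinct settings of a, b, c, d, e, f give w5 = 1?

24

w5 = w3 AND w4 must be 1, so both w3 = 1 and w4 = 1.
w3 = b OR e must be 1, so at least one of b, e is 1.
w4 = w2 XOR a must be 1, so w2 and a differ.
Enumerating the 64 input combinations, 24 give w5 = 1 and 40 give w5 = 0.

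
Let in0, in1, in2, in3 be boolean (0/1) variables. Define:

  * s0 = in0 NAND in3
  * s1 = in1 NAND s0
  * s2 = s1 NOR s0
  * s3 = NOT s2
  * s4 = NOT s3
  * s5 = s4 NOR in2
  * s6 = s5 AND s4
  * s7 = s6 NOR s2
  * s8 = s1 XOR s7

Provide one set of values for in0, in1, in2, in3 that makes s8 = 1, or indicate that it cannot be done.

Check with in0=0, in1=1, in2=1, in3=1:
s0 = in0 NAND in3 = 0 NAND 1 = 1
s1 = in1 NAND s0 = 1 NAND 1 = 0
s2 = s1 NOR s0 = 0 NOR 1 = 0
s3 = NOT s2 = NOT 0 = 1
s4 = NOT s3 = NOT 1 = 0
s5 = s4 NOR in2 = 0 NOR 1 = 0
s6 = s5 AND s4 = 0 AND 0 = 0
s7 = s6 NOR s2 = 0 NOR 0 = 1
s8 = s1 XOR s7 = 0 XOR 1 = 1
So s8 = 1 as required.

in0=0, in1=1, in2=1, in3=1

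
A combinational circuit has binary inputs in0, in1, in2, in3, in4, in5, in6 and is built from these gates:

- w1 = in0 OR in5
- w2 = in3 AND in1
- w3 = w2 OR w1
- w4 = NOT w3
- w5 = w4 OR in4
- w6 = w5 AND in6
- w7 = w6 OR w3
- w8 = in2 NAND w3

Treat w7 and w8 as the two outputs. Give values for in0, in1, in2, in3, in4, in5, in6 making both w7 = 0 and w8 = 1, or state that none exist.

Check with in0=0, in1=0, in2=1, in3=0, in4=0, in5=0, in6=0:
w1 = in0 OR in5 = 0 OR 0 = 0
w2 = in3 AND in1 = 0 AND 0 = 0
w3 = w2 OR w1 = 0 OR 0 = 0
w4 = NOT w3 = NOT 0 = 1
w5 = w4 OR in4 = 1 OR 0 = 1
w6 = w5 AND in6 = 1 AND 0 = 0
w7 = w6 OR w3 = 0 OR 0 = 0
w8 = in2 NAND w3 = 1 NAND 0 = 1
So w7 = 0 and w8 = 1.

in0=0, in1=0, in2=1, in3=0, in4=0, in5=0, in6=0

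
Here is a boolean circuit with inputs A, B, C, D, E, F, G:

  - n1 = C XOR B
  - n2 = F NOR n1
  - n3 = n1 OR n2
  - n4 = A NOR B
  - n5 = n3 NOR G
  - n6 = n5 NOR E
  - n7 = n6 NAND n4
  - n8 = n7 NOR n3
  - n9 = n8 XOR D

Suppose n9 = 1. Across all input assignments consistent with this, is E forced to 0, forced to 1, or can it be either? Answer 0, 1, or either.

either

Both values of E occur among assignments with n9 = 1:
  E=0: A=0, B=0, C=0, D=0, E=0, F=1, G=1
  E=1: A=0, B=0, C=0, D=1, E=1, F=0, G=0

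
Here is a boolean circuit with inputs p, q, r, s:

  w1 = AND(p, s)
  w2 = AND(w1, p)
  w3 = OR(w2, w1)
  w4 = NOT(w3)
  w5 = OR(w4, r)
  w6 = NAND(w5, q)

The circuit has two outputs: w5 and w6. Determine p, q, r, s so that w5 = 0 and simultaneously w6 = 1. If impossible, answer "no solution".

Check with p=1, q=1, r=0, s=1:
w1 = AND(p, s) = AND(1, 1) = 1
w2 = AND(w1, p) = AND(1, 1) = 1
w3 = OR(w2, w1) = OR(1, 1) = 1
w4 = NOT(w3) = NOT 1 = 0
w5 = OR(w4, r) = OR(0, 0) = 0
w6 = NAND(w5, q) = NAND(0, 1) = 1
So w5 = 0 and w6 = 1.

p=1, q=1, r=0, s=1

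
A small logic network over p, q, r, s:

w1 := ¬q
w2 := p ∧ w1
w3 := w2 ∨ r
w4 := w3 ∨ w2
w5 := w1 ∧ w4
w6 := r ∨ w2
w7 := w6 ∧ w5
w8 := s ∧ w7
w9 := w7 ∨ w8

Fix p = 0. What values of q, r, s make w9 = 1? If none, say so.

q=0, r=1, s=0

w9 = w7 ∨ w8 must be 1, so at least one of w7, w8 is 1.
Check with p = 0 and q=0, r=1, s=0:
w1 = ¬q = ¬0 = 1
w2 = p ∧ w1 = 0 ∧ 1 = 0
w3 = w2 ∨ r = 0 ∨ 1 = 1
w4 = w3 ∨ w2 = 1 ∨ 0 = 1
w5 = w1 ∧ w4 = 1 ∧ 1 = 1
w6 = r ∨ w2 = 1 ∨ 0 = 1
w7 = w6 ∧ w5 = 1 ∧ 1 = 1
w8 = s ∧ w7 = 0 ∧ 1 = 0
w9 = w7 ∨ w8 = 1 ∨ 0 = 1
So w9 = 1.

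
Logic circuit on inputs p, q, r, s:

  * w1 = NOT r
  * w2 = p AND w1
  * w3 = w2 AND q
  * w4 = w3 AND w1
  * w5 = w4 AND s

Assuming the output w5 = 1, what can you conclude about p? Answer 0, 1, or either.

1

w5 = w4 AND s must be 1, so both w4 = 1 and s = 1.
w4 = w3 AND w1 must be 1, so both w3 = 1 and w1 = 1.
w3 = w2 AND q must be 1, so both w2 = 1 and q = 1.
Every assignment with w5 = 1 has p = 1; there are 1 such assignment(s).
  p=1, q=1, r=0, s=1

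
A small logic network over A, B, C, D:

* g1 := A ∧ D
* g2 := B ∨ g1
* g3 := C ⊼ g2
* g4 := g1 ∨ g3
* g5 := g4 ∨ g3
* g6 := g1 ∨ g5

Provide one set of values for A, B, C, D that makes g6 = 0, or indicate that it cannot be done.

g6 = g1 ∨ g5 must be 0, so both g1 = 0 and g5 = 0.
g1 = A ∧ D must be 0, so at least one of A, D is 0.
Check with A=1, B=1, C=1, D=0:
g1 = A ∧ D = 1 ∧ 0 = 0
g2 = B ∨ g1 = 1 ∨ 0 = 1
g3 = C ⊼ g2 = 1 ⊼ 1 = 0
g4 = g1 ∨ g3 = 0 ∨ 0 = 0
g5 = g4 ∨ g3 = 0 ∨ 0 = 0
g6 = g1 ∨ g5 = 0 ∨ 0 = 0
So g6 = 0 as required.

A=1, B=1, C=1, D=0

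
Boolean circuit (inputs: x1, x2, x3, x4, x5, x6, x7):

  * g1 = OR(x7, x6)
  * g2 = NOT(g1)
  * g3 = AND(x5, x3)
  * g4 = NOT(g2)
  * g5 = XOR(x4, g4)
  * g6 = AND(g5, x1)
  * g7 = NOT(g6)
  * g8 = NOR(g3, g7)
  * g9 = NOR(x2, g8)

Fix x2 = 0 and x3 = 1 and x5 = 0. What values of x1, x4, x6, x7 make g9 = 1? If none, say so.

g9 = NOR(x2, g8) must be 1, so both x2 = 0 and g8 = 0.
Check with x2 = 0 and x3 = 1 and x5 = 0 and x1=0, x4=1, x6=0, x7=1:
g1 = OR(x7, x6) = OR(1, 0) = 1
g2 = NOT(g1) = NOT 1 = 0
g3 = AND(x5, x3) = AND(0, 1) = 0
g4 = NOT(g2) = NOT 0 = 1
g5 = XOR(x4, g4) = XOR(1, 1) = 0
g6 = AND(g5, x1) = AND(0, 0) = 0
g7 = NOT(g6) = NOT 0 = 1
g8 = NOR(g3, g7) = NOR(0, 1) = 0
g9 = NOR(x2, g8) = NOR(0, 0) = 1
So g9 = 1.

x1=0 x4=1 x6=0 x7=1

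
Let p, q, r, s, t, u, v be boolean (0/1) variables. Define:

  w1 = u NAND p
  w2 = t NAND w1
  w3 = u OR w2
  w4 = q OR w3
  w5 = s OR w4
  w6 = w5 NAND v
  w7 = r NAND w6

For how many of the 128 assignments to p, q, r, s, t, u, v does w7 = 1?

w7 = r NAND w6 must be 1, so at least one of r, w6 is 0.
Enumerating the 128 input combinations, 94 give w7 = 1 and 34 give w7 = 0.

94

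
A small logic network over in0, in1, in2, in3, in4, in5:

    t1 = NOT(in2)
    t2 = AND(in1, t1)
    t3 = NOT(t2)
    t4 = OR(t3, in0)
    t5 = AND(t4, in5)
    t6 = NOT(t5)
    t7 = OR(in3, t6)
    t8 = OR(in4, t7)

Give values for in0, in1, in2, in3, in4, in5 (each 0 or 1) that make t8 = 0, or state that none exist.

t8 = OR(in4, t7) must be 0, so both in4 = 0 and t7 = 0.
Check with in0=1 in1=1 in2=1 in3=0 in4=0 in5=1:
t1 = NOT(in2) = NOT 1 = 0
t2 = AND(in1, t1) = AND(1, 0) = 0
t3 = NOT(t2) = NOT 0 = 1
t4 = OR(t3, in0) = OR(1, 1) = 1
t5 = AND(t4, in5) = AND(1, 1) = 1
t6 = NOT(t5) = NOT 1 = 0
t7 = OR(in3, t6) = OR(0, 0) = 0
t8 = OR(in4, t7) = OR(0, 0) = 0
So t8 = 0 as required.

in0=1 in1=1 in2=1 in3=0 in4=0 in5=1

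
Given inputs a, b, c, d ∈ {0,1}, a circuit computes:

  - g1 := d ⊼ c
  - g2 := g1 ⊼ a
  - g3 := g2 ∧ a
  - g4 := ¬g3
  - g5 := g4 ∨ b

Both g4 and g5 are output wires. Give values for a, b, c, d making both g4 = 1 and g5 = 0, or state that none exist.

Across all 16 input combinations, none give both g4 = 1 and g5 = 0.

no solution exists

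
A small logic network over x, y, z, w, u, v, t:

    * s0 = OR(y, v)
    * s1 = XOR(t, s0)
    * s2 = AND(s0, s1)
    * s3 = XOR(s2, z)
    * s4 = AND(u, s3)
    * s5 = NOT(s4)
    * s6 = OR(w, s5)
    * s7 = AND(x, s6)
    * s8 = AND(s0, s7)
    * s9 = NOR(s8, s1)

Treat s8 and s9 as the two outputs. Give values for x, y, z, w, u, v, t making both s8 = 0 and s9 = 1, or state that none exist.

x=1, y=1, z=1, w=0, u=1, v=0, t=1

Check with x=1, y=1, z=1, w=0, u=1, v=0, t=1:
s0 = OR(y, v) = OR(1, 0) = 1
s1 = XOR(t, s0) = XOR(1, 1) = 0
s2 = AND(s0, s1) = AND(1, 0) = 0
s3 = XOR(s2, z) = XOR(0, 1) = 1
s4 = AND(u, s3) = AND(1, 1) = 1
s5 = NOT(s4) = NOT 1 = 0
s6 = OR(w, s5) = OR(0, 0) = 0
s7 = AND(x, s6) = AND(1, 0) = 0
s8 = AND(s0, s7) = AND(1, 0) = 0
s9 = NOR(s8, s1) = NOR(0, 0) = 1
So s8 = 0 and s9 = 1.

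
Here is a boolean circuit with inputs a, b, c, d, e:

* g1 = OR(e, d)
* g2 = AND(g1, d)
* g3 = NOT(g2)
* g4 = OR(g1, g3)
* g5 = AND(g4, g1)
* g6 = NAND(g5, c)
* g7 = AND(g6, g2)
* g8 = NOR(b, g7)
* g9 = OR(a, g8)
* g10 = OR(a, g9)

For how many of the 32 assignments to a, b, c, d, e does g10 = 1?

22

g10 = OR(a, g9) must be 1, so at least one of a, g9 is 1.
Enumerating the 32 input combinations, 22 give g10 = 1 and 10 give g10 = 0.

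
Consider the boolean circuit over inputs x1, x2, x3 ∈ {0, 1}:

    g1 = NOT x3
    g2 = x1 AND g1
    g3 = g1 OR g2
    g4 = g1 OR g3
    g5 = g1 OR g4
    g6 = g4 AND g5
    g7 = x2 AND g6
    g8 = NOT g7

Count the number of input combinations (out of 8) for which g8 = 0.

2

g8 = NOT g7 must be 0, so g7 = 1.
g7 = x2 AND g6 must be 1, so both x2 = 1 and g6 = 1.
Satisfying assignments:
  x1=0, x2=1, x3=0
  x1=1, x2=1, x3=0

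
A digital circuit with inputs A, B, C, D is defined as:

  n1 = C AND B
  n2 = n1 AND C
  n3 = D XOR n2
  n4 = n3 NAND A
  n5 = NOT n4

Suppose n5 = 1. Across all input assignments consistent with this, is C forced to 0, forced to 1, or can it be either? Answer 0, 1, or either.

Both values of C occur among assignments with n5 = 1:
  C=0: A=1, B=0, C=0, D=1
  C=1: A=1, B=0, C=1, D=1

either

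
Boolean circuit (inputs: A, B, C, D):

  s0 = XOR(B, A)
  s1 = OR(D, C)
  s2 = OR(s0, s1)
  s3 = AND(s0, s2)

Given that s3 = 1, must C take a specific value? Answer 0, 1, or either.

either

Both values of C occur among assignments with s3 = 1:
  C=0: A=0, B=1, C=0, D=0
  C=1: A=0, B=1, C=1, D=0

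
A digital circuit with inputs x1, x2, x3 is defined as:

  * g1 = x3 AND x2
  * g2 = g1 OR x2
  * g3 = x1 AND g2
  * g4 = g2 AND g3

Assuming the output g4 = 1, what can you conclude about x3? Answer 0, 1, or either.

Both values of x3 occur among assignments with g4 = 1:
  x3=0: x1=1, x2=1, x3=0
  x3=1: x1=1, x2=1, x3=1

either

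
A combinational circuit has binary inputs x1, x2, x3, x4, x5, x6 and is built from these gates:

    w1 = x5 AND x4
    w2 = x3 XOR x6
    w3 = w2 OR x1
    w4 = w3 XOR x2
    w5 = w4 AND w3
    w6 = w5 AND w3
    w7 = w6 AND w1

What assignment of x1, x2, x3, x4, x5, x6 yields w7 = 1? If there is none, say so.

x1=1, x2=0, x3=1, x4=1, x5=1, x6=0

w7 = w6 AND w1 must be 1, so both w6 = 1 and w1 = 1.
w6 = w5 AND w3 must be 1, so both w5 = 1 and w3 = 1.
Check with x1=1, x2=0, x3=1, x4=1, x5=1, x6=0:
w1 = x5 AND x4 = 1 AND 1 = 1
w2 = x3 XOR x6 = 1 XOR 0 = 1
w3 = w2 OR x1 = 1 OR 1 = 1
w4 = w3 XOR x2 = 1 XOR 0 = 1
w5 = w4 AND w3 = 1 AND 1 = 1
w6 = w5 AND w3 = 1 AND 1 = 1
w7 = w6 AND w1 = 1 AND 1 = 1
So w7 = 1 as required.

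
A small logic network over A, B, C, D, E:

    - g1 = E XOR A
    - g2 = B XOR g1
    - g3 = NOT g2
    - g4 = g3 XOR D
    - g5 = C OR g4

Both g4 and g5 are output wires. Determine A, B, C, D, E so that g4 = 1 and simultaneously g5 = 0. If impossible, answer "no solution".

Across all 32 input combinations, none give both g4 = 1 and g5 = 0.

no solution exists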